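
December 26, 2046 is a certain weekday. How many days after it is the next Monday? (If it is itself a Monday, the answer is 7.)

5

Dec 26, 2046 is a Wednesday.
From Wednesday to the next Monday is 5 days.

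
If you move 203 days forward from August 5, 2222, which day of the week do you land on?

First find the weekday of Aug 5, 2222. Doomsday rule: the anchor day for the 2200s is Friday. For year 22: 22÷12 = 1 r 10, and 10÷4 = 2, so 1+10+2 = 13.
Friday + 13 ≡ Thursday — that's 2222's doomsday.
In August the doomsday date is Aug 8.
Aug 5 is 3 days before Aug 8; 3 mod 7 = 3, so Thursday − 3 = Monday.
203 mod 7 = 0, so 203 days after a Monday is Monday + 0 = Monday.

Monday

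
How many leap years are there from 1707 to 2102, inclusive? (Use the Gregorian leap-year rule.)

Multiples of 4 in [1707,2102]: 99.
Of those, multiples of 100: 4 (not leap unless ÷400).
Multiples of 400: 1.
Leap years = 99 − 4 + 1 = 96.

96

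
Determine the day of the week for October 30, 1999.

Doomsday rule: the anchor day for the 1900s is Wednesday. For year 99: 99÷12 = 8 r 3, and 3÷4 = 0, so 8+3+0 = 11.
Wednesday + 11 ≡ Sunday — that's 1999's doomsday.
In October the doomsday date is Oct 10.
Oct 30 is 20 days after Oct 10; 20 mod 7 = 6, so Sunday + 6 = Saturday.

Saturday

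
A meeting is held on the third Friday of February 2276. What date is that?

February 18, 2276

February 1, 2276 is a Tuesday.
The first Friday is therefore February 4 (3 days later).
The third Friday is 4 + 2×7 = February 18.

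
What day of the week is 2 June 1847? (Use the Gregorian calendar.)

Doomsday rule: the anchor day for the 1800s is Friday. For year 47: 47÷12 = 3 r 11, and 11÷4 = 2, so 3+11+2 = 16.
Friday + 16 ≡ Sunday — that's 1847's doomsday.
In June the doomsday date is Jun 6.
Jun 2 is 4 days before Jun 6; 4 mod 7 = 4, so Sunday − 4 = Wednesday.

Wednesday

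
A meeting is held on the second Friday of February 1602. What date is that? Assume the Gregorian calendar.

February 1, 1602 is a Friday.
The first Friday is therefore February 1 (same day).
The second Friday is 1 + 1×7 = February 8.

February 8, 1602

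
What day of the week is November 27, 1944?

Doomsday rule: the anchor day for the 1900s is Wednesday. For year 44: 44÷12 = 3 r 8, and 8÷4 = 2, so 3+8+2 = 13.
Wednesday + 13 ≡ Tuesday — that's 1944's doomsday.
In November the doomsday date is Nov 7.
Nov 27 is 20 days after Nov 7; 20 mod 7 = 6, so Tuesday + 6 = Monday.

Monday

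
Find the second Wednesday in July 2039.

July 1, 2039 is a Friday.
The first Wednesday is therefore July 6 (5 days later).
The second Wednesday is 6 + 1×7 = July 13.

July 13, 2039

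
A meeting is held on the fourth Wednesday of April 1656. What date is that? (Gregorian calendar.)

April 1, 1656 is a Saturday.
The first Wednesday is therefore April 5 (4 days later).
The fourth Wednesday is 5 + 3×7 = April 26.

April 26, 1656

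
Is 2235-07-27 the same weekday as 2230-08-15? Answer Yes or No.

From Aug 15, 2230 to Jul 27, 2235 is 1807 days.
1807 mod 7 = 1, so they are different weekdays.
(Aug 15, 2230 is a Sunday; Jul 27, 2235 is a Monday.)

No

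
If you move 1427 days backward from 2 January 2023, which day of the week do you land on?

Tuesday

First find the weekday of Jan 2, 2023. Doomsday rule: the anchor day for the 2000s is Tuesday. For year 23: 23÷12 = 1 r 11, and 11÷4 = 2, so 1+11+2 = 14.
Tuesday + 14 ≡ Tuesday — that's 2023's doomsday.
In January the doomsday date is Jan 3 (2023 is not a leap year).
Jan 2 is 1 day before Jan 3; 1 mod 7 = 1, so Tuesday − 1 = Monday.
1427 mod 7 = 6, so 1427 days before a Monday is Monday − 6 = Tuesday.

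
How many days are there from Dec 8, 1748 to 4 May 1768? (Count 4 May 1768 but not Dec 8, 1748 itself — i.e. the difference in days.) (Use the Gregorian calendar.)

7087

Dec 8, 1748 → Dec 8, 1749: 365 days.
Dec 8, 1749 → Dec 8, 1750: 365 days.
Dec 8, 1750 → Dec 8, 1751: 365 days.
Dec 8, 1751 → Dec 8, 1752: 366 days (Feb 29, 1752 is in that span).
Dec 8, 1752 → Dec 8, 1753: 365 days.
Dec 8, 1753 → Dec 8, 1754: 365 days.
Dec 8, 1754 → Dec 8, 1755: 365 days.
Dec 8, 1755 → Dec 8, 1756: 366 days (Feb 29, 1756 is in that span).
Dec 8, 1756 → Dec 8, 1757: 365 days.
Dec 8, 1757 → Dec 8, 1758: 365 days.
Dec 8, 1758 → Dec 8, 1759: 365 days.
Dec 8, 1759 → Dec 8, 1760: 366 days (Feb 29, 1760 is in that span).
Dec 8, 1760 → Dec 8, 1761: 365 days.
Dec 8, 1761 → Dec 8, 1762: 365 days.
Dec 8, 1762 → Dec 8, 1763: 365 days.
Dec 8, 1763 → Dec 8, 1764: 366 days (Feb 29, 1764 is in that span).
Dec 8, 1764 → Dec 8, 1765: 365 days.
Dec 8, 1765 → Dec 8, 1766: 365 days.
Dec 8, 1766 → Dec 8, 1767: 365 days.
Dec 8, 1767 → Jan 8, 1768: 31 days (December has 31).
Jan 8, 1768 → Feb 8, 1768: 31 days (January has 31).
Feb 8, 1768 → Mar 8, 1768: 29 days (February has 29).
Mar 8, 1768 → Apr 8, 1768: 31 days (March has 31).
Apr 8, 1768 → May 4, 1768: 26 days.
Total: 7087 days.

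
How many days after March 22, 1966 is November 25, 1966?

Mar 22, 1966 → Apr 22, 1966: 31 days (March has 31).
Apr 22, 1966 → May 22, 1966: 30 days (April has 30).
May 22, 1966 → Jun 22, 1966: 31 days (May has 31).
Jun 22, 1966 → Jul 22, 1966: 30 days (June has 30).
Jul 22, 1966 → Aug 22, 1966: 31 days (July has 31).
Aug 22, 1966 → Sep 22, 1966: 31 days (August has 31).
Sep 22, 1966 → Oct 22, 1966: 30 days (September has 30).
Oct 22, 1966 → Nov 22, 1966: 31 days (October has 31).
Nov 22, 1966 → Nov 25, 1966: 3 days.
Total: 248 days.

248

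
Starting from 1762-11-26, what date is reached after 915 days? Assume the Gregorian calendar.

+365 (one year) → Nov 26, 1763 (550 left).
+366 (one year; includes Feb 29, 1764) → Nov 26, 1764 (184 left).
Nov has 30 days: +5 → Dec 1, 1764 (179 left).
Dec has 31 days: +31 → Jan 1, 1765 (148 left).
Jan has 31 days: +31 → Feb 1, 1765 (117 left).
Feb has 28 days: +28 → Mar 1, 1765 (89 left).
Mar has 31 days: +31 → Apr 1, 1765 (58 left).
Apr has 30 days: +30 → May 1, 1765 (28 left).
+28 → May 29, 1765.

May 29, 1765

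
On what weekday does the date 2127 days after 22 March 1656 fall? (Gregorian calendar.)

Mar 22, 1656 is a Wednesday.
2127 mod 7 = 6, so 2127 days after a Wednesday is Wednesday + 6 = Tuesday.

Tuesday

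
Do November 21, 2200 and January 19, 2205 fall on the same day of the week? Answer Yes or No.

No

From Nov 21, 2200 to Jan 19, 2205 is 1520 days.
1520 mod 7 = 1, so they are different weekdays.
(Nov 21, 2200 is a Friday; Jan 19, 2205 is a Saturday.)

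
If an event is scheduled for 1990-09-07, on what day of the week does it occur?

Friday

Doomsday rule: the anchor day for the 1900s is Wednesday. For year 90: 90÷12 = 7 r 6, and 6÷4 = 1, so 7+6+1 = 14.
Wednesday + 14 ≡ Wednesday — that's 1990's doomsday.
In September the doomsday date is Sep 5.
Sep 7 is 2 days after Sep 5; 2 mod 7 = 2, so Wednesday + 2 = Friday.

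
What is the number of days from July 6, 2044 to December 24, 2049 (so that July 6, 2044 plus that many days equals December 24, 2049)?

1997

Jul 6, 2044 → Jul 6, 2045: 365 days.
Jul 6, 2045 → Jul 6, 2046: 365 days.
Jul 6, 2046 → Jul 6, 2047: 365 days.
Jul 6, 2047 → Jul 6, 2048: 366 days (Feb 29, 2048 is in that span).
Jul 6, 2048 → Jul 6, 2049: 365 days.
Jul 6, 2049 → Aug 6, 2049: 31 days (July has 31).
Aug 6, 2049 → Sep 6, 2049: 31 days (August has 31).
Sep 6, 2049 → Oct 6, 2049: 30 days (September has 30).
Oct 6, 2049 → Nov 6, 2049: 31 days (October has 31).
Nov 6, 2049 → Dec 6, 2049: 30 days (November has 30).
Dec 6, 2049 → Dec 24, 2049: 18 days.
Total: 1997 days.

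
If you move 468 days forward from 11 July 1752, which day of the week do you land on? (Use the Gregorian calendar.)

First find the weekday of Jul 11, 1752. Doomsday rule: the anchor day for the 1700s is Sunday. For year 52: 52÷12 = 4 r 4, and 4÷4 = 1, so 4+4+1 = 9.
Sunday + 9 ≡ Tuesday — that's 1752's doomsday.
In July the doomsday date is Jul 11.
Jul 11 is the doomsday itself: Tuesday.
468 mod 7 = 6, so 468 days after a Tuesday is Tuesday + 6 = Monday.

Monday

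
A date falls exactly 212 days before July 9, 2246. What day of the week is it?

Tuesday

First find the weekday of Jul 9, 2246. Doomsday rule: the anchor day for the 2200s is Friday. For year 46: 46÷12 = 3 r 10, and 10÷4 = 2, so 3+10+2 = 15.
Friday + 15 ≡ Saturday — that's 2246's doomsday.
In July the doomsday date is Jul 11.
Jul 9 is 2 days before Jul 11; 2 mod 7 = 2, so Saturday − 2 = Thursday.
212 mod 7 = 2, so 212 days before a Thursday is Thursday − 2 = Tuesday.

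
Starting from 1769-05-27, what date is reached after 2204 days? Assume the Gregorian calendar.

June 9, 1775

+365 (one year) → May 27, 1770 (1839 left).
+365 (one year) → May 27, 1771 (1474 left).
+366 (one year; includes Feb 29, 1772) → May 27, 1772 (1108 left).
+365 (one year) → May 27, 1773 (743 left).
+365 (one year) → May 27, 1774 (378 left).
May has 31 days: +5 → Jun 1, 1774 (373 left).
Jun has 30 days: +30 → Jul 1, 1774 (343 left).
Jul has 31 days: +31 → Aug 1, 1774 (312 left).
Aug has 31 days: +31 → Sep 1, 1774 (281 left).
Sep has 30 days: +30 → Oct 1, 1774 (251 left).
Oct has 31 days: +31 → Nov 1, 1774 (220 left).
Nov has 30 days: +30 → Dec 1, 1774 (190 left).
Dec has 31 days: +31 → Jan 1, 1775 (159 left).
Jan has 31 days: +31 → Feb 1, 1775 (128 left).
Feb has 28 days: +28 → Mar 1, 1775 (100 left).
Mar has 31 days: +31 → Apr 1, 1775 (69 left).
Apr has 30 days: +30 → May 1, 1775 (39 left).
May has 31 days: +31 → Jun 1, 1775 (8 left).
+8 → Jun 9, 1775.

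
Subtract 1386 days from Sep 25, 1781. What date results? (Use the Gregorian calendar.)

December 9, 1777

−365 (one year) → Sep 25, 1780 (1021 left).
−366 (one year; includes Feb 29, 1780) → Sep 25, 1779 (655 left).
−365 (one year) → Sep 25, 1778 (290 left).
−25 → Aug 31, 1778 (end of Aug, 31 days; 265 left).
−31 → Jul 31, 1778 (end of Jul, 31 days; 234 left).
−31 → Jun 30, 1778 (end of Jun, 30 days; 203 left).
−30 → May 31, 1778 (end of May, 31 days; 173 left).
−31 → Apr 30, 1778 (end of Apr, 30 days; 142 left).
−30 → Mar 31, 1778 (end of Mar, 31 days; 112 left).
−31 → Feb 28, 1778 (end of Feb, 28 days; 81 left).
−28 → Jan 31, 1778 (end of Jan, 31 days; 53 left).
−31 → Dec 31, 1777 (end of Dec, 31 days; 22 left).
−22 → Dec 9, 1777.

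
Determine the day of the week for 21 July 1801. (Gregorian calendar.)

Tuesday

Doomsday rule: the anchor day for the 1800s is Friday. For year 01: 1÷12 = 0 r 1, and 1÷4 = 0, so 0+1+0 = 1.
Friday + 1 ≡ Saturday — that's 1801's doomsday.
In July the doomsday date is Jul 11.
Jul 21 is 10 days after Jul 11; 10 mod 7 = 3, so Saturday + 3 = Tuesday.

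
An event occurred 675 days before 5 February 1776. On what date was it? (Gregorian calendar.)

April 1, 1774

−365 (one year) → Feb 5, 1775 (310 left).
−5 → Jan 31, 1775 (end of Jan, 31 days; 305 left).
−31 → Dec 31, 1774 (end of Dec, 31 days; 274 left).
−31 → Nov 30, 1774 (end of Nov, 30 days; 243 left).
−30 → Oct 31, 1774 (end of Oct, 31 days; 213 left).
−31 → Sep 30, 1774 (end of Sep, 30 days; 182 left).
−30 → Aug 31, 1774 (end of Aug, 31 days; 152 left).
−31 → Jul 31, 1774 (end of Jul, 31 days; 121 left).
−31 → Jun 30, 1774 (end of Jun, 30 days; 90 left).
−30 → May 31, 1774 (end of May, 31 days; 60 left).
−31 → Apr 30, 1774 (end of Apr, 30 days; 29 left).
−29 → Apr 1, 1774.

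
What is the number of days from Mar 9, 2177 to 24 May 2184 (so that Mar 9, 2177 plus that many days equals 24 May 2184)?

2633

Mar 9, 2177 → Mar 9, 2178: 365 days.
Mar 9, 2178 → Mar 9, 2179: 365 days.
Mar 9, 2179 → Mar 9, 2180: 366 days (Feb 29, 2180 is in that span).
Mar 9, 2180 → Mar 9, 2181: 365 days.
Mar 9, 2181 → Mar 9, 2182: 365 days.
Mar 9, 2182 → Mar 9, 2183: 365 days.
Mar 9, 2183 → Mar 9, 2184: 366 days (Feb 29, 2184 is in that span).
Mar 9, 2184 → Apr 9, 2184: 31 days (March has 31).
Apr 9, 2184 → May 9, 2184: 30 days (April has 30).
May 9, 2184 → May 24, 2184: 15 days.
Total: 2633 days.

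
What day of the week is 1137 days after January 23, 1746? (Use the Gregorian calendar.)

Wednesday

Jan 23, 1746 is a Sunday.
1137 mod 7 = 3, so 1137 days after a Sunday is Sunday + 3 = Wednesday.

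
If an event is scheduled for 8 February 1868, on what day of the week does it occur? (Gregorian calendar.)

Saturday

Doomsday rule: the anchor day for the 1800s is Friday. For year 68: 68÷12 = 5 r 8, and 8÷4 = 2, so 5+8+2 = 15.
Friday + 15 ≡ Saturday — that's 1868's doomsday.
In February the doomsday date is Feb 29 (1868 is a leap year (divisible by 4)).
Feb 8 is 21 days before Feb 29; 21 mod 7 = 0, so Saturday − 0 = Saturday.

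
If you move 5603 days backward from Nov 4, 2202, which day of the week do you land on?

Monday

First find the weekday of Nov 4, 2202. Doomsday rule: the anchor day for the 2200s is Friday. For year 02: 2÷12 = 0 r 2, and 2÷4 = 0, so 0+2+0 = 2.
Friday + 2 ≡ Sunday — that's 2202's doomsday.
In November the doomsday date is Nov 7.
Nov 4 is 3 days before Nov 7; 3 mod 7 = 3, so Sunday − 3 = Thursday.
5603 mod 7 = 3, so 5603 days before a Thursday is Thursday − 3 = Monday.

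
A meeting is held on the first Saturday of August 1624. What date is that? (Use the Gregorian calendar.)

August 1, 1624 is a Thursday.
The first Saturday is therefore August 3 (2 days later).

August 3, 1624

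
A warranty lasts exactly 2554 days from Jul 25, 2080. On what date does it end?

+365 (one year) → Jul 25, 2081 (2189 left).
+365 (one year) → Jul 25, 2082 (1824 left).
+365 (one year) → Jul 25, 2083 (1459 left).
+366 (one year; includes Feb 29, 2084) → Jul 25, 2084 (1093 left).
+365 (one year) → Jul 25, 2085 (728 left).
+365 (one year) → Jul 25, 2086 (363 left).
Jul has 31 days: +7 → Aug 1, 2086 (356 left).
Aug has 31 days: +31 → Sep 1, 2086 (325 left).
Sep has 30 days: +30 → Oct 1, 2086 (295 left).
Oct has 31 days: +31 → Nov 1, 2086 (264 left).
Nov has 30 days: +30 → Dec 1, 2086 (234 left).
Dec has 31 days: +31 → Jan 1, 2087 (203 left).
Jan has 31 days: +31 → Feb 1, 2087 (172 left).
Feb has 28 days: +28 → Mar 1, 2087 (144 left).
Mar has 31 days: +31 → Apr 1, 2087 (113 left).
Apr has 30 days: +30 → May 1, 2087 (83 left).
May has 31 days: +31 → Jun 1, 2087 (52 left).
Jun has 30 days: +30 → Jul 1, 2087 (22 left).
+22 → Jul 23, 2087.

July 23, 2087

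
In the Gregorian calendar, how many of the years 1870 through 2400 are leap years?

129

Multiples of 4 in [1870,2400]: 133.
Of those, multiples of 100: 6 (not leap unless ÷400).
Multiples of 400: 2.
Leap years = 133 − 6 + 2 = 129.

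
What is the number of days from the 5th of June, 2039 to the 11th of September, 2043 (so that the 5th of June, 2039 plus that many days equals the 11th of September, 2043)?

Jun 5, 2039 → Jun 5, 2040: 366 days (Feb 29, 2040 is in that span).
Jun 5, 2040 → Jun 5, 2041: 365 days.
Jun 5, 2041 → Jun 5, 2042: 365 days.
Jun 5, 2042 → Jun 5, 2043: 365 days.
Jun 5, 2043 → Jul 5, 2043: 30 days (June has 30).
Jul 5, 2043 → Aug 5, 2043: 31 days (July has 31).
Aug 5, 2043 → Sep 5, 2043: 31 days (August has 31).
Sep 5, 2043 → Sep 11, 2043: 6 days.
Total: 1559 days.

1559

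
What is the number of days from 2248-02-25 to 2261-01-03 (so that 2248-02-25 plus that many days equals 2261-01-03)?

Feb 25, 2248 → Feb 25, 2249: 366 days (Feb 29, 2248 is in that span).
Feb 25, 2249 → Feb 25, 2250: 365 days.
Feb 25, 2250 → Feb 25, 2251: 365 days.
Feb 25, 2251 → Feb 25, 2252: 365 days.
Feb 25, 2252 → Feb 25, 2253: 366 days (Feb 29, 2252 is in that span).
Feb 25, 2253 → Feb 25, 2254: 365 days.
Feb 25, 2254 → Feb 25, 2255: 365 days.
Feb 25, 2255 → Feb 25, 2256: 365 days.
Feb 25, 2256 → Feb 25, 2257: 366 days (Feb 29, 2256 is in that span).
Feb 25, 2257 → Feb 25, 2258: 365 days.
Feb 25, 2258 → Feb 25, 2259: 365 days.
Feb 25, 2259 → Feb 25, 2260: 365 days.
Feb 25, 2260 → Mar 25, 2260: 29 days (February has 29).
Mar 25, 2260 → Apr 25, 2260: 31 days (March has 31).
Apr 25, 2260 → May 25, 2260: 30 days (April has 30).
May 25, 2260 → Jun 25, 2260: 31 days (May has 31).
Jun 25, 2260 → Jul 25, 2260: 30 days (June has 30).
Jul 25, 2260 → Aug 25, 2260: 31 days (July has 31).
Aug 25, 2260 → Sep 25, 2260: 31 days (August has 31).
Sep 25, 2260 → Oct 25, 2260: 30 days (September has 30).
Oct 25, 2260 → Nov 25, 2260: 31 days (October has 31).
Nov 25, 2260 → Dec 25, 2260: 30 days (November has 30).
Dec 25, 2260 → Jan 3, 2261: 9 days.
Total: 4696 days.

4696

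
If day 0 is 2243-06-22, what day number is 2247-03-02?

Jun 22, 2243 → Jun 22, 2244: 366 days (Feb 29, 2244 is in that span).
Jun 22, 2244 → Jun 22, 2245: 365 days.
Jun 22, 2245 → Jun 22, 2246: 365 days.
Jun 22, 2246 → Jul 22, 2246: 30 days (June has 30).
Jul 22, 2246 → Aug 22, 2246: 31 days (July has 31).
Aug 22, 2246 → Sep 22, 2246: 31 days (August has 31).
Sep 22, 2246 → Oct 22, 2246: 30 days (September has 30).
Oct 22, 2246 → Nov 22, 2246: 31 days (October has 31).
Nov 22, 2246 → Dec 22, 2246: 30 days (November has 30).
Dec 22, 2246 → Jan 22, 2247: 31 days (December has 31).
Jan 22, 2247 → Feb 22, 2247: 31 days (January has 31).
Feb 22, 2247 → Mar 2, 2247: 8 days.
Total: 1349 days.

1349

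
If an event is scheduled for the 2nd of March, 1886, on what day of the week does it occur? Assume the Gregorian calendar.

Doomsday rule: the anchor day for the 1800s is Friday. For year 86: 86÷12 = 7 r 2, and 2÷4 = 0, so 7+2+0 = 9.
Friday + 9 ≡ Sunday — that's 1886's doomsday.
In March the doomsday date is Mar 14.
Mar 2 is 12 days before Mar 14; 12 mod 7 = 5, so Sunday − 5 = Tuesday.

Tuesday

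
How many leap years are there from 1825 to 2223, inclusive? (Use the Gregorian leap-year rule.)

96

Multiples of 4 in [1825,2223]: 99.
Of those, multiples of 100: 4 (not leap unless ÷400).
Multiples of 400: 1.
Leap years = 99 − 4 + 1 = 96.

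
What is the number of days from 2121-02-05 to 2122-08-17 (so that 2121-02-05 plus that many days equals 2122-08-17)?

558

Feb 5, 2121 → Feb 5, 2122: 365 days.
Feb 5, 2122 → Mar 5, 2122: 28 days (February has 28).
Mar 5, 2122 → Apr 5, 2122: 31 days (March has 31).
Apr 5, 2122 → May 5, 2122: 30 days (April has 30).
May 5, 2122 → Jun 5, 2122: 31 days (May has 31).
Jun 5, 2122 → Jul 5, 2122: 30 days (June has 30).
Jul 5, 2122 → Aug 5, 2122: 31 days (July has 31).
Aug 5, 2122 → Aug 17, 2122: 12 days.
Total: 558 days.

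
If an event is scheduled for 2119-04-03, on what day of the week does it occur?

Doomsday rule: the anchor day for the 2100s is Sunday. For year 19: 19÷12 = 1 r 7, and 7÷4 = 1, so 1+7+1 = 9.
Sunday + 9 ≡ Tuesday — that's 2119's doomsday.
In April the doomsday date is Apr 4.
Apr 3 is 1 day before Apr 4; 1 mod 7 = 1, so Tuesday − 1 = Monday.

Monday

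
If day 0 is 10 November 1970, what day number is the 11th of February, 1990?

7033

Nov 10, 1970 → Nov 10, 1971: 365 days.
Nov 10, 1971 → Nov 10, 1972: 366 days (Feb 29, 1972 is in that span).
Nov 10, 1972 → Nov 10, 1973: 365 days.
Nov 10, 1973 → Nov 10, 1974: 365 days.
Nov 10, 1974 → Nov 10, 1975: 365 days.
Nov 10, 1975 → Nov 10, 1976: 366 days (Feb 29, 1976 is in that span).
Nov 10, 1976 → Nov 10, 1977: 365 days.
Nov 10, 1977 → Nov 10, 1978: 365 days.
Nov 10, 1978 → Nov 10, 1979: 365 days.
Nov 10, 1979 → Nov 10, 1980: 366 days (Feb 29, 1980 is in that span).
Nov 10, 1980 → Nov 10, 1981: 365 days.
Nov 10, 1981 → Nov 10, 1982: 365 days.
Nov 10, 1982 → Nov 10, 1983: 365 days.
Nov 10, 1983 → Nov 10, 1984: 366 days (Feb 29, 1984 is in that span).
Nov 10, 1984 → Nov 10, 1985: 365 days.
Nov 10, 1985 → Nov 10, 1986: 365 days.
Nov 10, 1986 → Nov 10, 1987: 365 days.
Nov 10, 1987 → Nov 10, 1988: 366 days (Feb 29, 1988 is in that span).
Nov 10, 1988 → Nov 10, 1989: 365 days.
Nov 10, 1989 → Dec 10, 1989: 30 days (November has 30).
Dec 10, 1989 → Jan 10, 1990: 31 days (December has 31).
Jan 10, 1990 → Feb 10, 1990: 31 days (January has 31).
Feb 10, 1990 → Feb 11, 1990: 1 days.
Total: 7033 days.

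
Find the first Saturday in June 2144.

June 6, 2144

June 1, 2144 is a Monday.
The first Saturday is therefore June 6 (5 days later).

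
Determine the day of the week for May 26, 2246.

Tuesday

Doomsday rule: the anchor day for the 2200s is Friday. For year 46: 46÷12 = 3 r 10, and 10÷4 = 2, so 3+10+2 = 15.
Friday + 15 ≡ Saturday — that's 2246's doomsday.
In May the doomsday date is May 9.
May 26 is 17 days after May 9; 17 mod 7 = 3, so Saturday + 3 = Tuesday.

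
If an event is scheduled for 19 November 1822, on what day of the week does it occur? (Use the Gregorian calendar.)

Doomsday rule: the anchor day for the 1800s is Friday. For year 22: 22÷12 = 1 r 10, and 10÷4 = 2, so 1+10+2 = 13.
Friday + 13 ≡ Thursday — that's 1822's doomsday.
In November the doomsday date is Nov 7.
Nov 19 is 12 days after Nov 7; 12 mod 7 = 5, so Thursday + 5 = Tuesday.

Tuesday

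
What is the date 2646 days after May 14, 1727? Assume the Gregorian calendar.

+366 (one year; includes Feb 29, 1728) → May 14, 1728 (2280 left).
+365 (one year) → May 14, 1729 (1915 left).
+365 (one year) → May 14, 1730 (1550 left).
+365 (one year) → May 14, 1731 (1185 left).
+366 (one year; includes Feb 29, 1732) → May 14, 1732 (819 left).
+365 (one year) → May 14, 1733 (454 left).
+365 (one year) → May 14, 1734 (89 left).
May has 31 days: +18 → Jun 1, 1734 (71 left).
Jun has 30 days: +30 → Jul 1, 1734 (41 left).
Jul has 31 days: +31 → Aug 1, 1734 (10 left).
+10 → Aug 11, 1734.

August 11, 1734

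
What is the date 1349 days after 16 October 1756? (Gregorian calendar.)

+365 (one year) → Oct 16, 1757 (984 left).
+365 (one year) → Oct 16, 1758 (619 left).
+365 (one year) → Oct 16, 1759 (254 left).
Oct has 31 days: +16 → Nov 1, 1759 (238 left).
Nov has 30 days: +30 → Dec 1, 1759 (208 left).
Dec has 31 days: +31 → Jan 1, 1760 (177 left).
Jan has 31 days: +31 → Feb 1, 1760 (146 left).
Feb has 29 days: +29 → Mar 1, 1760 (117 left).
Mar has 31 days: +31 → Apr 1, 1760 (86 left).
Apr has 30 days: +30 → May 1, 1760 (56 left).
May has 31 days: +31 → Jun 1, 1760 (25 left).
+25 → Jun 26, 1760.

June 26, 1760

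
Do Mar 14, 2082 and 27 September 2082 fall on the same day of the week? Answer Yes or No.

No

From Mar 14, 2082 to Sep 27, 2082 is 197 days.
197 mod 7 = 1, so they are different weekdays.
(Mar 14, 2082 is a Saturday; Sep 27, 2082 is a Sunday.)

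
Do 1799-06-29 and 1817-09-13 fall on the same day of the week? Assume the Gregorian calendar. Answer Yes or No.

From Jun 29, 1799 to Sep 13, 1817 is 6650 days.
6650 mod 7 = 0, so they are the same weekday.
(Jun 29, 1799 is a Saturday; Sep 13, 1817 is a Saturday.)

Yes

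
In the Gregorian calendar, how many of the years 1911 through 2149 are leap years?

Multiples of 4 in [1911,2149]: 60.
Of those, multiples of 100: 2 (not leap unless ÷400).
Multiples of 400: 1.
Leap years = 60 − 2 + 1 = 59.

59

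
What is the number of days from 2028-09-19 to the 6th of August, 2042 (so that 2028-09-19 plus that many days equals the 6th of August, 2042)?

5069

Sep 19, 2028 → Sep 19, 2029: 365 days.
Sep 19, 2029 → Sep 19, 2030: 365 days.
Sep 19, 2030 → Sep 19, 2031: 365 days.
Sep 19, 2031 → Sep 19, 2032: 366 days (Feb 29, 2032 is in that span).
Sep 19, 2032 → Sep 19, 2033: 365 days.
Sep 19, 2033 → Sep 19, 2034: 365 days.
Sep 19, 2034 → Sep 19, 2035: 365 days.
Sep 19, 2035 → Sep 19, 2036: 366 days (Feb 29, 2036 is in that span).
Sep 19, 2036 → Sep 19, 2037: 365 days.
Sep 19, 2037 → Sep 19, 2038: 365 days.
Sep 19, 2038 → Sep 19, 2039: 365 days.
Sep 19, 2039 → Sep 19, 2040: 366 days (Feb 29, 2040 is in that span).
Sep 19, 2040 → Sep 19, 2041: 365 days.
Sep 19, 2041 → Oct 19, 2041: 30 days (September has 30).
Oct 19, 2041 → Nov 19, 2041: 31 days (October has 31).
Nov 19, 2041 → Dec 19, 2041: 30 days (November has 30).
Dec 19, 2041 → Jan 19, 2042: 31 days (December has 31).
Jan 19, 2042 → Feb 19, 2042: 31 days (January has 31).
Feb 19, 2042 → Mar 19, 2042: 28 days (February has 28).
Mar 19, 2042 → Apr 19, 2042: 31 days (March has 31).
Apr 19, 2042 → May 19, 2042: 30 days (April has 30).
May 19, 2042 → Jun 19, 2042: 31 days (May has 31).
Jun 19, 2042 → Jul 19, 2042: 30 days (June has 30).
Jul 19, 2042 → Aug 6, 2042: 18 days.
Total: 5069 days.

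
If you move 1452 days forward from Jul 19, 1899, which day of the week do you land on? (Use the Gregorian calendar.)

Jul 19, 1899 is a Wednesday.
1452 mod 7 = 3, so 1452 days after a Wednesday is Wednesday + 3 = Saturday.

Saturday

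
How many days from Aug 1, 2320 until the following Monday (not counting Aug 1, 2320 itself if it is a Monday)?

1

Aug 1, 2320 is a Sunday.
From Sunday to the next Monday is 1 day.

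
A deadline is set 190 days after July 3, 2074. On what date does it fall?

January 9, 2075

Jul has 31 days: +29 → Aug 1, 2074 (161 left).
Aug has 31 days: +31 → Sep 1, 2074 (130 left).
Sep has 30 days: +30 → Oct 1, 2074 (100 left).
Oct has 31 days: +31 → Nov 1, 2074 (69 left).
Nov has 30 days: +30 → Dec 1, 2074 (39 left).
Dec has 31 days: +31 → Jan 1, 2075 (8 left).
+8 → Jan 9, 2075.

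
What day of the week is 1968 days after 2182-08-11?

First find the weekday of Aug 11, 2182. Doomsday rule: the anchor day for the 2100s is Sunday. For year 82: 82÷12 = 6 r 10, and 10÷4 = 2, so 6+10+2 = 18.
Sunday + 18 ≡ Thursday — that's 2182's doomsday.
In August the doomsday date is Aug 8.
Aug 11 is 3 days after Aug 8; 3 mod 7 = 3, so Thursday + 3 = Sunday.
1968 mod 7 = 1, so 1968 days after a Sunday is Sunday + 1 = Monday.

Monday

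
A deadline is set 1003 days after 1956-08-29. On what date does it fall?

+365 (one year) → Aug 29, 1957 (638 left).
+365 (one year) → Aug 29, 1958 (273 left).
Aug has 31 days: +3 → Sep 1, 1958 (270 left).
Sep has 30 days: +30 → Oct 1, 1958 (240 left).
Oct has 31 days: +31 → Nov 1, 1958 (209 left).
Nov has 30 days: +30 → Dec 1, 1958 (179 left).
Dec has 31 days: +31 → Jan 1, 1959 (148 left).
Jan has 31 days: +31 → Feb 1, 1959 (117 left).
Feb has 28 days: +28 → Mar 1, 1959 (89 left).
Mar has 31 days: +31 → Apr 1, 1959 (58 left).
Apr has 30 days: +30 → May 1, 1959 (28 left).
+28 → May 29, 1959.

May 29, 1959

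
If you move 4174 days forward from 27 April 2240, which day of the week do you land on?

Apr 27, 2240 is a Monday.
4174 mod 7 = 2, so 4174 days after a Monday is Monday + 2 = Wednesday.

Wednesday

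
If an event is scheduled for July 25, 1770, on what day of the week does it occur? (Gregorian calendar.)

Doomsday rule: the anchor day for the 1700s is Sunday. For year 70: 70÷12 = 5 r 10, and 10÷4 = 2, so 5+10+2 = 17.
Sunday + 17 ≡ Wednesday — that's 1770's doomsday.
In July the doomsday date is Jul 11.
Jul 25 is 14 days after Jul 11; 14 mod 7 = 0, so Wednesday + 0 = Wednesday.

Wednesday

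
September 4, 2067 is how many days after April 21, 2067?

136

Apr 21, 2067 → May 21, 2067: 30 days (April has 30).
May 21, 2067 → Jun 21, 2067: 31 days (May has 31).
Jun 21, 2067 → Jul 21, 2067: 30 days (June has 30).
Jul 21, 2067 → Aug 21, 2067: 31 days (July has 31).
Aug 21, 2067 → Sep 4, 2067: 14 days.
Total: 136 days.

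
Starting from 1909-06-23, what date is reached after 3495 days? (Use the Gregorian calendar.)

January 17, 1919

+365 (one year) → Jun 23, 1910 (3130 left).
+365 (one year) → Jun 23, 1911 (2765 left).
+366 (one year; includes Feb 29, 1912) → Jun 23, 1912 (2399 left).
+365 (one year) → Jun 23, 1913 (2034 left).
+365 (one year) → Jun 23, 1914 (1669 left).
+365 (one year) → Jun 23, 1915 (1304 left).
+366 (one year; includes Feb 29, 1916) → Jun 23, 1916 (938 left).
+365 (one year) → Jun 23, 1917 (573 left).
+365 (one year) → Jun 23, 1918 (208 left).
Jun has 30 days: +8 → Jul 1, 1918 (200 left).
Jul has 31 days: +31 → Aug 1, 1918 (169 left).
Aug has 31 days: +31 → Sep 1, 1918 (138 left).
Sep has 30 days: +30 → Oct 1, 1918 (108 left).
Oct has 31 days: +31 → Nov 1, 1918 (77 left).
Nov has 30 days: +30 → Dec 1, 1918 (47 left).
Dec has 31 days: +31 → Jan 1, 1919 (16 left).
+16 → Jan 17, 1919.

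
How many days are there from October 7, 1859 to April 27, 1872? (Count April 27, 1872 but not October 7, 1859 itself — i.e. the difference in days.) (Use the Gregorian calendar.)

4586

Oct 7, 1859 → Oct 7, 1860: 366 days (Feb 29, 1860 is in that span).
Oct 7, 1860 → Oct 7, 1861: 365 days.
Oct 7, 1861 → Oct 7, 1862: 365 days.
Oct 7, 1862 → Oct 7, 1863: 365 days.
Oct 7, 1863 → Oct 7, 1864: 366 days (Feb 29, 1864 is in that span).
Oct 7, 1864 → Oct 7, 1865: 365 days.
Oct 7, 1865 → Oct 7, 1866: 365 days.
Oct 7, 1866 → Oct 7, 1867: 365 days.
Oct 7, 1867 → Oct 7, 1868: 366 days (Feb 29, 1868 is in that span).
Oct 7, 1868 → Oct 7, 1869: 365 days.
Oct 7, 1869 → Oct 7, 1870: 365 days.
Oct 7, 1870 → Oct 7, 1871: 365 days.
Oct 7, 1871 → Nov 7, 1871: 31 days (October has 31).
Nov 7, 1871 → Dec 7, 1871: 30 days (November has 30).
Dec 7, 1871 → Jan 7, 1872: 31 days (December has 31).
Jan 7, 1872 → Feb 7, 1872: 31 days (January has 31).
Feb 7, 1872 → Mar 7, 1872: 29 days (February has 29).
Mar 7, 1872 → Apr 7, 1872: 31 days (March has 31).
Apr 7, 1872 → Apr 27, 1872: 20 days.
Total: 4586 days.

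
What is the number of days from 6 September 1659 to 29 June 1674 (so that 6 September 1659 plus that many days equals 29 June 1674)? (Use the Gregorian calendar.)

Sep 6, 1659 → Sep 6, 1660: 366 days (Feb 29, 1660 is in that span).
Sep 6, 1660 → Sep 6, 1661: 365 days.
Sep 6, 1661 → Sep 6, 1662: 365 days.
Sep 6, 1662 → Sep 6, 1663: 365 days.
Sep 6, 1663 → Sep 6, 1664: 366 days (Feb 29, 1664 is in that span).
Sep 6, 1664 → Sep 6, 1665: 365 days.
Sep 6, 1665 → Sep 6, 1666: 365 days.
Sep 6, 1666 → Sep 6, 1667: 365 days.
Sep 6, 1667 → Sep 6, 1668: 366 days (Feb 29, 1668 is in that span).
Sep 6, 1668 → Sep 6, 1669: 365 days.
Sep 6, 1669 → Sep 6, 1670: 365 days.
Sep 6, 1670 → Sep 6, 1671: 365 days.
Sep 6, 1671 → Sep 6, 1672: 366 days (Feb 29, 1672 is in that span).
Sep 6, 1672 → Sep 6, 1673: 365 days.
Sep 6, 1673 → Oct 6, 1673: 30 days (September has 30).
Oct 6, 1673 → Nov 6, 1673: 31 days (October has 31).
Nov 6, 1673 → Dec 6, 1673: 30 days (November has 30).
Dec 6, 1673 → Jan 6, 1674: 31 days (December has 31).
Jan 6, 1674 → Feb 6, 1674: 31 days (January has 31).
Feb 6, 1674 → Mar 6, 1674: 28 days (February has 28).
Mar 6, 1674 → Apr 6, 1674: 31 days (March has 31).
Apr 6, 1674 → May 6, 1674: 30 days (April has 30).
May 6, 1674 → Jun 6, 1674: 31 days (May has 31).
Jun 6, 1674 → Jun 29, 1674: 23 days.
Total: 5410 days.

5410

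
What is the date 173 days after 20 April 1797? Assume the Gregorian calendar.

Apr has 30 days: +11 → May 1, 1797 (162 left).
May has 31 days: +31 → Jun 1, 1797 (131 left).
Jun has 30 days: +30 → Jul 1, 1797 (101 left).
Jul has 31 days: +31 → Aug 1, 1797 (70 left).
Aug has 31 days: +31 → Sep 1, 1797 (39 left).
Sep has 30 days: +30 → Oct 1, 1797 (9 left).
+9 → Oct 10, 1797.

October 10, 1797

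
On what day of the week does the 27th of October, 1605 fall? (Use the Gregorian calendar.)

Thursday

Doomsday rule: the anchor day for the 1600s is Tuesday. For year 05: 5÷12 = 0 r 5, and 5÷4 = 1, so 0+5+1 = 6.
Tuesday + 6 ≡ Monday — that's 1605's doomsday.
In October the doomsday date is Oct 10.
Oct 27 is 17 days after Oct 10; 17 mod 7 = 3, so Monday + 3 = Thursday.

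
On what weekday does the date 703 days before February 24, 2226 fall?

First find the weekday of Feb 24, 2226. Doomsday rule: the anchor day for the 2200s is Friday. For year 26: 26÷12 = 2 r 2, and 2÷4 = 0, so 2+2+0 = 4.
Friday + 4 ≡ Tuesday — that's 2226's doomsday.
In February the doomsday date is Feb 28 (2226 is not a leap year).
Feb 24 is 4 days before Feb 28; 4 mod 7 = 4, so Tuesday − 4 = Friday.
703 mod 7 = 3, so 703 days before a Friday is Friday − 3 = Tuesday.

Tuesday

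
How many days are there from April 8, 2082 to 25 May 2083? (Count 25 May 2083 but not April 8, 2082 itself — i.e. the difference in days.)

Apr 8, 2082 → Apr 8, 2083: 365 days.
Apr 8, 2083 → May 8, 2083: 30 days (April has 30).
May 8, 2083 → May 25, 2083: 17 days.
Total: 412 days.

412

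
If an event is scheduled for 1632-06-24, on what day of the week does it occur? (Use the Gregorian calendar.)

Thursday

Doomsday rule: the anchor day for the 1600s is Tuesday. For year 32: 32÷12 = 2 r 8, and 8÷4 = 2, so 2+8+2 = 12.
Tuesday + 12 ≡ Sunday — that's 1632's doomsday.
In June the doomsday date is Jun 6.
Jun 24 is 18 days after Jun 6; 18 mod 7 = 4, so Sunday + 4 = Thursday.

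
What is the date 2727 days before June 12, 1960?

−366 (one year; includes Feb 29, 1960) → Jun 12, 1959 (2361 left).
−365 (one year) → Jun 12, 1958 (1996 left).
−365 (one year) → Jun 12, 1957 (1631 left).
−365 (one year) → Jun 12, 1956 (1266 left).
−366 (one year; includes Feb 29, 1956) → Jun 12, 1955 (900 left).
−365 (one year) → Jun 12, 1954 (535 left).
−365 (one year) → Jun 12, 1953 (170 left).
−12 → May 31, 1953 (end of May, 31 days; 158 left).
−31 → Apr 30, 1953 (end of Apr, 30 days; 127 left).
−30 → Mar 31, 1953 (end of Mar, 31 days; 97 left).
−31 → Feb 28, 1953 (end of Feb, 28 days; 66 left).
−28 → Jan 31, 1953 (end of Jan, 31 days; 38 left).
−31 → Dec 31, 1952 (end of Dec, 31 days; 7 left).
−7 → Dec 24, 1952.

December 24, 1952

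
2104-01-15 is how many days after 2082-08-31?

7806

Aug 31, 2082 → Aug 31, 2083: 365 days.
Aug 31, 2083 → Aug 31, 2084: 366 days (Feb 29, 2084 is in that span).
Aug 31, 2084 → Aug 31, 2085: 365 days.
Aug 31, 2085 → Aug 31, 2086: 365 days.
Aug 31, 2086 → Aug 31, 2087: 365 days.
Aug 31, 2087 → Aug 31, 2088: 366 days (Feb 29, 2088 is in that span).
Aug 31, 2088 → Aug 31, 2089: 365 days.
Aug 31, 2089 → Aug 31, 2090: 365 days.
Aug 31, 2090 → Aug 31, 2091: 365 days.
Aug 31, 2091 → Aug 31, 2092: 366 days (Feb 29, 2092 is in that span).
Aug 31, 2092 → Aug 31, 2093: 365 days.
Aug 31, 2093 → Aug 31, 2094: 365 days.
Aug 31, 2094 → Aug 31, 2095: 365 days.
Aug 31, 2095 → Aug 31, 2096: 366 days (Feb 29, 2096 is in that span).
Aug 31, 2096 → Aug 31, 2097: 365 days.
Aug 31, 2097 → Aug 31, 2098: 365 days.
Aug 31, 2098 → Aug 31, 2099: 365 days.
Aug 31, 2099 → Aug 31, 2100: 365 days.
Aug 31, 2100 → Aug 31, 2101: 365 days.
Aug 31, 2101 → Aug 31, 2102: 365 days.
Aug 31, 2102 → Aug 31, 2103: 365 days.
Aug 31, 2103 → Sep 30, 2103: 30 days (August has 31).
Sep 30, 2103 → Oct 30, 2103: 30 days (September has 30).
Oct 30, 2103 → Nov 30, 2103: 31 days (October has 31).
Nov 30, 2103 → Dec 30, 2103: 30 days (November has 30).
Dec 30, 2103 → Jan 15, 2104: 16 days.
Total: 7806 days.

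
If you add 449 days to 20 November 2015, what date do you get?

+366 (one year; includes Feb 29, 2016) → Nov 20, 2016 (83 left).
Nov has 30 days: +11 → Dec 1, 2016 (72 left).
Dec has 31 days: +31 → Jan 1, 2017 (41 left).
Jan has 31 days: +31 → Feb 1, 2017 (10 left).
+10 → Feb 11, 2017.

February 11, 2017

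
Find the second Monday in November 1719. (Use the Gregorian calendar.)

November 13, 1719

November 1, 1719 is a Wednesday.
The first Monday is therefore November 6 (5 days later).
The second Monday is 6 + 1×7 = November 13.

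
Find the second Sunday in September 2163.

September 1, 2163 is a Thursday.
The first Sunday is therefore September 4 (3 days later).
The second Sunday is 4 + 1×7 = September 11.

September 11, 2163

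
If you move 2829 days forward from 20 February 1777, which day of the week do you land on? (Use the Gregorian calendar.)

Friday

Feb 20, 1777 is a Thursday.
2829 mod 7 = 1, so 2829 days after a Thursday is Thursday + 1 = Friday.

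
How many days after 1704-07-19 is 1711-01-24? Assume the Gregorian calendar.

Jul 19, 1704 → Jul 19, 1705: 365 days.
Jul 19, 1705 → Jul 19, 1706: 365 days.
Jul 19, 1706 → Jul 19, 1707: 365 days.
Jul 19, 1707 → Jul 19, 1708: 366 days (Feb 29, 1708 is in that span).
Jul 19, 1708 → Jul 19, 1709: 365 days.
Jul 19, 1709 → Jul 19, 1710: 365 days.
Jul 19, 1710 → Aug 19, 1710: 31 days (July has 31).
Aug 19, 1710 → Sep 19, 1710: 31 days (August has 31).
Sep 19, 1710 → Oct 19, 1710: 30 days (September has 30).
Oct 19, 1710 → Nov 19, 1710: 31 days (October has 31).
Nov 19, 1710 → Dec 19, 1710: 30 days (November has 30).
Dec 19, 1710 → Jan 19, 1711: 31 days (December has 31).
Jan 19, 1711 → Jan 24, 1711: 5 days.
Total: 2380 days.

2380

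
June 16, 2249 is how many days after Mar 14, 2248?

459

Mar 14, 2248 → Mar 14, 2249: 365 days.
Mar 14, 2249 → Apr 14, 2249: 31 days (March has 31).
Apr 14, 2249 → May 14, 2249: 30 days (April has 30).
May 14, 2249 → Jun 14, 2249: 31 days (May has 31).
Jun 14, 2249 → Jun 16, 2249: 2 days.
Total: 459 days.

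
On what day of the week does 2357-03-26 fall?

Tuesday

Doomsday rule: the anchor day for the 2300s is Wednesday. For year 57: 57÷12 = 4 r 9, and 9÷4 = 2, so 4+9+2 = 15.
Wednesday + 15 ≡ Thursday — that's 2357's doomsday.
In March the doomsday date is Mar 14.
Mar 26 is 12 days after Mar 14; 12 mod 7 = 5, so Thursday + 5 = Tuesday.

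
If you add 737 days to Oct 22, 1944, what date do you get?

+365 (one year) → Oct 22, 1945 (372 left).
Oct has 31 days: +10 → Nov 1, 1945 (362 left).
Nov has 30 days: +30 → Dec 1, 1945 (332 left).
Dec has 31 days: +31 → Jan 1, 1946 (301 left).
Jan has 31 days: +31 → Feb 1, 1946 (270 left).
Feb has 28 days: +28 → Mar 1, 1946 (242 left).
Mar has 31 days: +31 → Apr 1, 1946 (211 left).
Apr has 30 days: +30 → May 1, 1946 (181 left).
May has 31 days: +31 → Jun 1, 1946 (150 left).
Jun has 30 days: +30 → Jul 1, 1946 (120 left).
Jul has 31 days: +31 → Aug 1, 1946 (89 left).
Aug has 31 days: +31 → Sep 1, 1946 (58 left).
Sep has 30 days: +30 → Oct 1, 1946 (28 left).
+28 → Oct 29, 1946.

October 29, 1946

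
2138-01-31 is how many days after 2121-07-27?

6032

Jul 27, 2121 → Jul 27, 2122: 365 days.
Jul 27, 2122 → Jul 27, 2123: 365 days.
Jul 27, 2123 → Jul 27, 2124: 366 days (Feb 29, 2124 is in that span).
Jul 27, 2124 → Jul 27, 2125: 365 days.
Jul 27, 2125 → Jul 27, 2126: 365 days.
Jul 27, 2126 → Jul 27, 2127: 365 days.
Jul 27, 2127 → Jul 27, 2128: 366 days (Feb 29, 2128 is in that span).
Jul 27, 2128 → Jul 27, 2129: 365 days.
Jul 27, 2129 → Jul 27, 2130: 365 days.
Jul 27, 2130 → Jul 27, 2131: 365 days.
Jul 27, 2131 → Jul 27, 2132: 366 days (Feb 29, 2132 is in that span).
Jul 27, 2132 → Jul 27, 2133: 365 days.
Jul 27, 2133 → Jul 27, 2134: 365 days.
Jul 27, 2134 → Jul 27, 2135: 365 days.
Jul 27, 2135 → Jul 27, 2136: 366 days (Feb 29, 2136 is in that span).
Jul 27, 2136 → Jul 27, 2137: 365 days.
Jul 27, 2137 → Aug 27, 2137: 31 days (July has 31).
Aug 27, 2137 → Sep 27, 2137: 31 days (August has 31).
Sep 27, 2137 → Oct 27, 2137: 30 days (September has 30).
Oct 27, 2137 → Nov 27, 2137: 31 days (October has 31).
Nov 27, 2137 → Dec 27, 2137: 30 days (November has 30).
Dec 27, 2137 → Jan 27, 2138: 31 days (December has 31).
Jan 27, 2138 → Jan 31, 2138: 4 days.
Total: 6032 days.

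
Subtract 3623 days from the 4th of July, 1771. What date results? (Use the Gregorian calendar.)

August 2, 1761

−365 (one year) → Jul 4, 1770 (3258 left).
−365 (one year) → Jul 4, 1769 (2893 left).
−365 (one year) → Jul 4, 1768 (2528 left).
−366 (one year; includes Feb 29, 1768) → Jul 4, 1767 (2162 left).
−365 (one year) → Jul 4, 1766 (1797 left).
−365 (one year) → Jul 4, 1765 (1432 left).
−365 (one year) → Jul 4, 1764 (1067 left).
−366 (one year; includes Feb 29, 1764) → Jul 4, 1763 (701 left).
−365 (one year) → Jul 4, 1762 (336 left).
−4 → Jun 30, 1762 (end of Jun, 30 days; 332 left).
−30 → May 31, 1762 (end of May, 31 days; 302 left).
−31 → Apr 30, 1762 (end of Apr, 30 days; 271 left).
−30 → Mar 31, 1762 (end of Mar, 31 days; 241 left).
−31 → Feb 28, 1762 (end of Feb, 28 days; 210 left).
−28 → Jan 31, 1762 (end of Jan, 31 days; 182 left).
−31 → Dec 31, 1761 (end of Dec, 31 days; 151 left).
−31 → Nov 30, 1761 (end of Nov, 30 days; 120 left).
−30 → Oct 31, 1761 (end of Oct, 31 days; 90 left).
−31 → Sep 30, 1761 (end of Sep, 30 days; 59 left).
−30 → Aug 31, 1761 (end of Aug, 31 days; 29 left).
−29 → Aug 2, 1761.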